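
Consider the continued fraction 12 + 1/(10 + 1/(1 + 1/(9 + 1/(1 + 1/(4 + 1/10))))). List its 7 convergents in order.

Using the convergent recurrence p_i = a_i*p_{i-1} + p_{i-2}, q_i = a_i*q_{i-1} + q_{i-2} with p_{-2}=0, p_{-1}=1, q_{-2}=1, q_{-1}=0:
  i=0: a_0=12, p_0 = 12*1 + 0 = 12, q_0 = 12*0 + 1 = 1.
  i=1: a_1=10, p_1 = 10*12 + 1 = 121, q_1 = 10*1 + 0 = 10.
  i=2: a_2=1, p_2 = 1*121 + 12 = 133, q_2 = 1*10 + 1 = 11.
  i=3: a_3=9, p_3 = 9*133 + 121 = 1318, q_3 = 9*11 + 10 = 109.
  i=4: a_4=1, p_4 = 1*1318 + 133 = 1451, q_4 = 1*109 + 11 = 120.
  i=5: a_5=4, p_5 = 4*1451 + 1318 = 7122, q_5 = 4*120 + 109 = 589.
  i=6: a_6=10, p_6 = 10*7122 + 1451 = 72671, q_6 = 10*589 + 120 = 6010.

12/1, 121/10, 133/11, 1318/109, 1451/120, 7122/589, 72671/6010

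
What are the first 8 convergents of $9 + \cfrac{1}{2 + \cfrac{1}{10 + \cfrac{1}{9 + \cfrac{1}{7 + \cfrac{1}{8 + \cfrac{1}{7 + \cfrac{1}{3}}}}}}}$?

Using the convergent recurrence p_i = a_i*p_{i-1} + p_{i-2}, q_i = a_i*q_{i-1} + q_{i-2} with p_{-2}=0, p_{-1}=1, q_{-2}=1, q_{-1}=0:
  i=0: a_0=9, p_0 = 9*1 + 0 = 9, q_0 = 9*0 + 1 = 1.
  i=1: a_1=2, p_1 = 2*9 + 1 = 19, q_1 = 2*1 + 0 = 2.
  i=2: a_2=10, p_2 = 10*19 + 9 = 199, q_2 = 10*2 + 1 = 21.
  i=3: a_3=9, p_3 = 9*199 + 19 = 1810, q_3 = 9*21 + 2 = 191.
  i=4: a_4=7, p_4 = 7*1810 + 199 = 12869, q_4 = 7*191 + 21 = 1358.
  i=5: a_5=8, p_5 = 8*12869 + 1810 = 104762, q_5 = 8*1358 + 191 = 11055.
  i=6: a_6=7, p_6 = 7*104762 + 12869 = 746203, q_6 = 7*11055 + 1358 = 78743.
  i=7: a_7=3, p_7 = 3*746203 + 104762 = 2343371, q_7 = 3*78743 + 11055 = 247284.

9/1, 19/2, 199/21, 1810/191, 12869/1358, 104762/11055, 746203/78743, 2343371/247284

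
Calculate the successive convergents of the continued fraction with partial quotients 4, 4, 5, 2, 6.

4/1, 17/4, 89/21, 195/46, 1259/297

Using the convergent recurrence p_i = a_i*p_{i-1} + p_{i-2}, q_i = a_i*q_{i-1} + q_{i-2} with p_{-2}=0, p_{-1}=1, q_{-2}=1, q_{-1}=0:
  i=0: a_0=4, p_0 = 4*1 + 0 = 4, q_0 = 4*0 + 1 = 1.
  i=1: a_1=4, p_1 = 4*4 + 1 = 17, q_1 = 4*1 + 0 = 4.
  i=2: a_2=5, p_2 = 5*17 + 4 = 89, q_2 = 5*4 + 1 = 21.
  i=3: a_3=2, p_3 = 2*89 + 17 = 195, q_3 = 2*21 + 4 = 46.
  i=4: a_4=6, p_4 = 6*195 + 89 = 1259, q_4 = 6*46 + 21 = 297.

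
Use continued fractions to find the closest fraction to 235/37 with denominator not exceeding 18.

108/17

Expand x = 235/37 as a continued fraction with the Euclidean algorithm:
  235 = 6*37 + 13, so a_0 = 6.
  37 = 2*13 + 11, so a_1 = 2.
  13 = 1*11 + 2, so a_2 = 1.
  11 = 5*2 + 1, so a_3 = 5.
  2 = 2*1 + 0, so a_4 = 2.
so x = [6; 2, 1, 5, 2].
Convergents (p_i = a_i*p_{i-1} + p_{i-2}, q_i = a_i*q_{i-1} + q_{i-2} with p_{-2}=0, p_{-1}=1, q_{-2}=1, q_{-1}=0), until the denominator exceeds 18:
  i=0: a_0=6, p_0 = 6*1 + 0 = 6, q_0 = 6*0 + 1 = 1.
  i=1: a_1=2, p_1 = 2*6 + 1 = 13, q_1 = 2*1 + 0 = 2.
  i=2: a_2=1, p_2 = 1*13 + 6 = 19, q_2 = 1*2 + 1 = 3.
  i=3: a_3=5, p_3 = 5*19 + 13 = 108, q_3 = 5*3 + 2 = 17.
  i=4: a_4=2, p_4 = 2*108 + 19 = 235, q_4 = 2*17 + 3 = 37.
q_4 = 37 > 18, so the last convergent with denominator <= 18 is p_3/q_3 = 108/17.
The closest fraction with denominator <= 18 is either p_3/q_3 or the intermediate fraction (k*p_3 + p_2)/(k*q_3 + q_2) with the largest k >= 1 whose denominator stays <= 18; these approach x as k grows, and every other convergent or intermediate fraction in range is farther away.
Largest k: floor((18 - q_2)/q_3) = floor((18 - 3)/17) = 0.
Since k = 0, no intermediate fraction beyond p_3/q_3 has denominator <= 18, so the convergent 108/17 is the closest (its error is |235*17 - 108*37|/(37*17) = 1/629).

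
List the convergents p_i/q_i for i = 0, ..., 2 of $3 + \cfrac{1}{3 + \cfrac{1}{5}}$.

Using the convergent recurrence p_i = a_i*p_{i-1} + p_{i-2}, q_i = a_i*q_{i-1} + q_{i-2} with p_{-2}=0, p_{-1}=1, q_{-2}=1, q_{-1}=0:
  i=0: a_0=3, p_0 = 3*1 + 0 = 3, q_0 = 3*0 + 1 = 1.
  i=1: a_1=3, p_1 = 3*3 + 1 = 10, q_1 = 3*1 + 0 = 3.
  i=2: a_2=5, p_2 = 5*10 + 3 = 53, q_2 = 5*3 + 1 = 16.

3/1, 10/3, 53/16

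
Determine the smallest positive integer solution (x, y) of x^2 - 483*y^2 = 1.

First expand sqrt(483) as a continued fraction. With x_i = (sqrt(483) + m_i)/d_i and (m_0, d_0) = (0, 1): a_0 = floor(sqrt(483)) = 21, since 21^2 = 441 <= 483 < 484 = 22^2.
Iterate m_{i+1} = d_i*a_i - m_i, d_{i+1} = (483 - m_{i+1}^2)/d_i, a_{i+1} = floor((a_0 + m_{i+1})/d_{i+1}):
  m_1 = 1*21 - 0 = 21, d_1 = (483 - 21^2)/1 = 42/1 = 42, a_1 = floor((21 + 21)/42) = 1.
  m_2 = 42*1 - 21 = 21, d_2 = (483 - 21^2)/42 = 42/42 = 1, a_2 = floor((21 + 21)/1) = 42.
  m_3 = 1*42 - 21 = 21, d_3 = (483 - 21^2)/1 = 42/1 = 42: (m_3, d_3) = (m_1, d_1) = (21, 42), so from here the quotients repeat a_1, a_2; the period length is 2.
So sqrt(483) = [21; (1, 42)] with period length k = 2.
k is even, so the fundamental solution of x^2 - 483y^2 = 1 is (p_{k-1}, q_{k-1}) = (p_1, q_1); compute convergents through index 1.
Convergents (p_i = a_i*p_{i-1} + p_{i-2}, q_i = a_i*q_{i-1} + q_{i-2} with p_{-2}=0, p_{-1}=1, q_{-2}=1, q_{-1}=0):
  i=0: a_0=21, p_0 = 21*1 + 0 = 21, q_0 = 21*0 + 1 = 1.
  i=1: a_1=1, p_1 = 1*21 + 1 = 22, q_1 = 1*1 + 0 = 1.
Check: 22^2 - 483*1^2 = 484 - 483 = 1, so (x, y) = (22, 1) solves the equation, and by the theorem it is the least positive solution.

(x, y) = (22, 1)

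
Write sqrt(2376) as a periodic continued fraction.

Write x_i = (sqrt(2376) + m_i)/d_i with (m_0, d_0) = (0, 1). a_0 = floor(sqrt(2376)) = 48, since 48^2 = 2304 <= 2376 < 2401 = 49^2.
Iterate m_{i+1} = d_i*a_i - m_i, d_{i+1} = (2376 - m_{i+1}^2)/d_i, a_{i+1} = floor((a_0 + m_{i+1})/d_{i+1}):
  m_1 = 1*48 - 0 = 48, d_1 = (2376 - 48^2)/1 = 72/1 = 72, a_1 = floor((48 + 48)/72) = 1.
  m_2 = 72*1 - 48 = 24, d_2 = (2376 - 24^2)/72 = 1800/72 = 25, a_2 = floor((48 + 24)/25) = 2.
  m_3 = 25*2 - 24 = 26, d_3 = (2376 - 26^2)/25 = 1700/25 = 68, a_3 = floor((48 + 26)/68) = 1.
  m_4 = 68*1 - 26 = 42, d_4 = (2376 - 42^2)/68 = 612/68 = 9, a_4 = floor((48 + 42)/9) = 10.
  m_5 = 9*10 - 42 = 48, d_5 = (2376 - 48^2)/9 = 72/9 = 8, a_5 = floor((48 + 48)/8) = 12.
  m_6 = 8*12 - 48 = 48, d_6 = (2376 - 48^2)/8 = 72/8 = 9, a_6 = floor((48 + 48)/9) = 10.
  m_7 = 9*10 - 48 = 42, d_7 = (2376 - 42^2)/9 = 612/9 = 68, a_7 = floor((48 + 42)/68) = 1.
  m_8 = 68*1 - 42 = 26, d_8 = (2376 - 26^2)/68 = 1700/68 = 25, a_8 = floor((48 + 26)/25) = 2.
  m_9 = 25*2 - 26 = 24, d_9 = (2376 - 24^2)/25 = 1800/25 = 72, a_9 = floor((48 + 24)/72) = 1.
  m_10 = 72*1 - 24 = 48, d_10 = (2376 - 48^2)/72 = 72/72 = 1, a_10 = floor((48 + 48)/1) = 96.
  m_11 = 1*96 - 48 = 48, d_11 = (2376 - 48^2)/1 = 72/1 = 72: (m_11, d_11) = (m_1, d_1) = (48, 72), so from here the quotients repeat a_1, ..., a_10; the period length is 10.
Hence the expansion of sqrt(2376) is a_0 = 48 followed by the repeating block 1, 2, 1, 10, 12, 10, 1, 2, 1, 96 (period 10).

[48; (1, 2, 1, 10, 12, 10, 1, 2, 1, 96)]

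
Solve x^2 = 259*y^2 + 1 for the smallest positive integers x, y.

First expand sqrt(259) as a continued fraction. With x_i = (sqrt(259) + m_i)/d_i and (m_0, d_0) = (0, 1): a_0 = floor(sqrt(259)) = 16, since 16^2 = 256 <= 259 < 289 = 17^2.
Iterate m_{i+1} = d_i*a_i - m_i, d_{i+1} = (259 - m_{i+1}^2)/d_i, a_{i+1} = floor((a_0 + m_{i+1})/d_{i+1}):
  m_1 = 1*16 - 0 = 16, d_1 = (259 - 16^2)/1 = 3/1 = 3, a_1 = floor((16 + 16)/3) = 10.
  m_2 = 3*10 - 16 = 14, d_2 = (259 - 14^2)/3 = 63/3 = 21, a_2 = floor((16 + 14)/21) = 1.
  m_3 = 21*1 - 14 = 7, d_3 = (259 - 7^2)/21 = 210/21 = 10, a_3 = floor((16 + 7)/10) = 2.
  m_4 = 10*2 - 7 = 13, d_4 = (259 - 13^2)/10 = 90/10 = 9, a_4 = floor((16 + 13)/9) = 3.
  m_5 = 9*3 - 13 = 14, d_5 = (259 - 14^2)/9 = 63/9 = 7, a_5 = floor((16 + 14)/7) = 4.
  m_6 = 7*4 - 14 = 14, d_6 = (259 - 14^2)/7 = 63/7 = 9, a_6 = floor((16 + 14)/9) = 3.
  m_7 = 9*3 - 14 = 13, d_7 = (259 - 13^2)/9 = 90/9 = 10, a_7 = floor((16 + 13)/10) = 2.
  m_8 = 10*2 - 13 = 7, d_8 = (259 - 7^2)/10 = 210/10 = 21, a_8 = floor((16 + 7)/21) = 1.
  m_9 = 21*1 - 7 = 14, d_9 = (259 - 14^2)/21 = 63/21 = 3, a_9 = floor((16 + 14)/3) = 10.
  m_10 = 3*10 - 14 = 16, d_10 = (259 - 16^2)/3 = 3/3 = 1, a_10 = floor((16 + 16)/1) = 32.
  m_11 = 1*32 - 16 = 16, d_11 = (259 - 16^2)/1 = 3/1 = 3: (m_11, d_11) = (m_1, d_1) = (16, 3), so from here the quotients repeat a_1, ..., a_10; the period length is 10.
So sqrt(259) = [16; (10, 1, 2, 3, 4, 3, 2, 1, 10, 32)] with period length k = 10.
k is even, so the fundamental solution of x^2 - 259y^2 = 1 is (p_{k-1}, q_{k-1}) = (p_9, q_9); compute convergents through index 9.
Convergents (p_i = a_i*p_{i-1} + p_{i-2}, q_i = a_i*q_{i-1} + q_{i-2} with p_{-2}=0, p_{-1}=1, q_{-2}=1, q_{-1}=0):
  i=0: a_0=16, p_0 = 16*1 + 0 = 16, q_0 = 16*0 + 1 = 1.
  i=1: a_1=10, p_1 = 10*16 + 1 = 161, q_1 = 10*1 + 0 = 10.
  i=2: a_2=1, p_2 = 1*161 + 16 = 177, q_2 = 1*10 + 1 = 11.
  i=3: a_3=2, p_3 = 2*177 + 161 = 515, q_3 = 2*11 + 10 = 32.
  i=4: a_4=3, p_4 = 3*515 + 177 = 1722, q_4 = 3*32 + 11 = 107.
  i=5: a_5=4, p_5 = 4*1722 + 515 = 7403, q_5 = 4*107 + 32 = 460.
  i=6: a_6=3, p_6 = 3*7403 + 1722 = 23931, q_6 = 3*460 + 107 = 1487.
  i=7: a_7=2, p_7 = 2*23931 + 7403 = 55265, q_7 = 2*1487 + 460 = 3434.
  i=8: a_8=1, p_8 = 1*55265 + 23931 = 79196, q_8 = 1*3434 + 1487 = 4921.
  i=9: a_9=10, p_9 = 10*79196 + 55265 = 847225, q_9 = 10*4921 + 3434 = 52644.
Check: 847225^2 - 259*52644^2 = 717790200625 - 717790200624 = 1, so (x, y) = (847225, 52644) solves the equation, and by the theorem it is the least positive solution.

(x, y) = (847225, 52644)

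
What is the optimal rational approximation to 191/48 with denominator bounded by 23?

Expand x = 191/48 as a continued fraction with the Euclidean algorithm:
  191 = 3*48 + 47, so a_0 = 3.
  48 = 1*47 + 1, so a_1 = 1.
  47 = 47*1 + 0, so a_2 = 47.
so x = [3; 1, 47].
Convergents (p_i = a_i*p_{i-1} + p_{i-2}, q_i = a_i*q_{i-1} + q_{i-2} with p_{-2}=0, p_{-1}=1, q_{-2}=1, q_{-1}=0), until the denominator exceeds 23:
  i=0: a_0=3, p_0 = 3*1 + 0 = 3, q_0 = 3*0 + 1 = 1.
  i=1: a_1=1, p_1 = 1*3 + 1 = 4, q_1 = 1*1 + 0 = 1.
  i=2: a_2=47, p_2 = 47*4 + 3 = 191, q_2 = 47*1 + 1 = 48.
q_2 = 48 > 23, so the last convergent with denominator <= 23 is p_1/q_1 = 4/1.
The closest fraction with denominator <= 23 is either p_1/q_1 or the intermediate fraction (k*p_1 + p_0)/(k*q_1 + q_0) with the largest k >= 1 whose denominator stays <= 23; these approach x as k grows, and every other convergent or intermediate fraction in range is farther away.
Largest k: floor((23 - q_0)/q_1) = floor((23 - 1)/1) = 22.
That gives (22*4 + 3)/(22*1 + 1) = 91/23.
Compare the errors: |x - 4/1| = |191*1 - 4*48|/(48*1) = 1/48, and |x - 91/23| = |191*23 - 91*48|/(48*23) = 25/1104.
Cross-multiplying, 1*1104 = 1104 < 1200 = 25*48, so 1/48 is smaller: the convergent 4/1 is closer to x than 91/23.

4/1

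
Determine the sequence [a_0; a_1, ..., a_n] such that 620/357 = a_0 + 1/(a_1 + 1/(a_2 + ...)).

[1; 1, 2, 1, 3, 1, 18]

Run the Euclidean algorithm on 620 and 357; the successive quotients are the partial quotients a_0, a_1, ... (each step inverts the fractional part left over by the previous one):
  620 = 1*357 + 263, so a_0 = 1.
  357 = 1*263 + 94, so a_1 = 1.
  263 = 2*94 + 75, so a_2 = 2.
  94 = 1*75 + 19, so a_3 = 1.
  75 = 3*19 + 18, so a_4 = 3.
  19 = 1*18 + 1, so a_5 = 1.
  18 = 18*1 + 0, so a_6 = 18.
The remainder reaches 0 after 7 divisions, so the expansion has 7 partial quotients, read off in order.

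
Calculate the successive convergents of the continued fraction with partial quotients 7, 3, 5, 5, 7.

Using the convergent recurrence p_i = a_i*p_{i-1} + p_{i-2}, q_i = a_i*q_{i-1} + q_{i-2} with p_{-2}=0, p_{-1}=1, q_{-2}=1, q_{-1}=0:
  i=0: a_0=7, p_0 = 7*1 + 0 = 7, q_0 = 7*0 + 1 = 1.
  i=1: a_1=3, p_1 = 3*7 + 1 = 22, q_1 = 3*1 + 0 = 3.
  i=2: a_2=5, p_2 = 5*22 + 7 = 117, q_2 = 5*3 + 1 = 16.
  i=3: a_3=5, p_3 = 5*117 + 22 = 607, q_3 = 5*16 + 3 = 83.
  i=4: a_4=7, p_4 = 7*607 + 117 = 4366, q_4 = 7*83 + 16 = 597.

7/1, 22/3, 117/16, 607/83, 4366/597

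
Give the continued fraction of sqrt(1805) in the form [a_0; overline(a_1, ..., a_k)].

[42; overline(2, 16, 2, 84)]

Write x_i = (sqrt(1805) + m_i)/d_i with (m_0, d_0) = (0, 1). a_0 = floor(sqrt(1805)) = 42, since 42^2 = 1764 <= 1805 < 1849 = 43^2.
Iterate m_{i+1} = d_i*a_i - m_i, d_{i+1} = (1805 - m_{i+1}^2)/d_i, a_{i+1} = floor((a_0 + m_{i+1})/d_{i+1}):
  m_1 = 1*42 - 0 = 42, d_1 = (1805 - 42^2)/1 = 41/1 = 41, a_1 = floor((42 + 42)/41) = 2.
  m_2 = 41*2 - 42 = 40, d_2 = (1805 - 40^2)/41 = 205/41 = 5, a_2 = floor((42 + 40)/5) = 16.
  m_3 = 5*16 - 40 = 40, d_3 = (1805 - 40^2)/5 = 205/5 = 41, a_3 = floor((42 + 40)/41) = 2.
  m_4 = 41*2 - 40 = 42, d_4 = (1805 - 42^2)/41 = 41/41 = 1, a_4 = floor((42 + 42)/1) = 84.
  m_5 = 1*84 - 42 = 42, d_5 = (1805 - 42^2)/1 = 41/1 = 41: (m_5, d_5) = (m_1, d_1) = (42, 41), so from here the quotients repeat a_1, ..., a_4; the period length is 4.
Hence the expansion of sqrt(1805) is a_0 = 42 followed by the repeating block 2, 16, 2, 84 (period 4).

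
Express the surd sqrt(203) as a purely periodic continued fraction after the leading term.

Write x_i = (sqrt(203) + m_i)/d_i with (m_0, d_0) = (0, 1). a_0 = floor(sqrt(203)) = 14, since 14^2 = 196 <= 203 < 225 = 15^2.
Iterate m_{i+1} = d_i*a_i - m_i, d_{i+1} = (203 - m_{i+1}^2)/d_i, a_{i+1} = floor((a_0 + m_{i+1})/d_{i+1}):
  m_1 = 1*14 - 0 = 14, d_1 = (203 - 14^2)/1 = 7/1 = 7, a_1 = floor((14 + 14)/7) = 4.
  m_2 = 7*4 - 14 = 14, d_2 = (203 - 14^2)/7 = 7/7 = 1, a_2 = floor((14 + 14)/1) = 28.
  m_3 = 1*28 - 14 = 14, d_3 = (203 - 14^2)/1 = 7/1 = 7: (m_3, d_3) = (m_1, d_1) = (14, 7), so from here the quotients repeat a_1, a_2; the period length is 2.
Hence the expansion of sqrt(203) is a_0 = 14 followed by the repeating block 4, 28 (period 2).

[14; (4, 28)]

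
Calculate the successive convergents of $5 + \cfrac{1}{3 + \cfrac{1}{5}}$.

5/1, 16/3, 85/16

Using the convergent recurrence p_i = a_i*p_{i-1} + p_{i-2}, q_i = a_i*q_{i-1} + q_{i-2} with p_{-2}=0, p_{-1}=1, q_{-2}=1, q_{-1}=0:
  i=0: a_0=5, p_0 = 5*1 + 0 = 5, q_0 = 5*0 + 1 = 1.
  i=1: a_1=3, p_1 = 3*5 + 1 = 16, q_1 = 3*1 + 0 = 3.
  i=2: a_2=5, p_2 = 5*16 + 5 = 85, q_2 = 5*3 + 1 = 16.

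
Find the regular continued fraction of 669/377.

Run the Euclidean algorithm on 669 and 377; the successive quotients are the partial quotients a_0, a_1, ... (each step inverts the fractional part left over by the previous one):
  669 = 1*377 + 292, so a_0 = 1.
  377 = 1*292 + 85, so a_1 = 1.
  292 = 3*85 + 37, so a_2 = 3.
  85 = 2*37 + 11, so a_3 = 2.
  37 = 3*11 + 4, so a_4 = 3.
  11 = 2*4 + 3, so a_5 = 2.
  4 = 1*3 + 1, so a_6 = 1.
  3 = 3*1 + 0, so a_7 = 3.
The remainder reaches 0 after 8 divisions, so the expansion has 8 partial quotients, read off in order.

[1; 1, 3, 2, 3, 2, 1, 3]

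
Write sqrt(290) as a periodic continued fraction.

[17; (34)]

Write x_i = (sqrt(290) + m_i)/d_i with (m_0, d_0) = (0, 1). a_0 = floor(sqrt(290)) = 17, since 17^2 = 289 <= 290 < 324 = 18^2.
Iterate m_{i+1} = d_i*a_i - m_i, d_{i+1} = (290 - m_{i+1}^2)/d_i, a_{i+1} = floor((a_0 + m_{i+1})/d_{i+1}):
  m_1 = 1*17 - 0 = 17, d_1 = (290 - 17^2)/1 = 1/1 = 1, a_1 = floor((17 + 17)/1) = 34.
  m_2 = 1*34 - 17 = 17, d_2 = (290 - 17^2)/1 = 1/1 = 1: (m_2, d_2) = (m_1, d_1) = (17, 1), so from here the quotient a_1 repeats; the period length is 1.
Hence the expansion of sqrt(290) is a_0 = 17 followed by the repeating block 34 (period 1).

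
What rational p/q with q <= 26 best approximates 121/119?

Expand x = 121/119 as a continued fraction with the Euclidean algorithm:
  121 = 1*119 + 2, so a_0 = 1.
  119 = 59*2 + 1, so a_1 = 59.
  2 = 2*1 + 0, so a_2 = 2.
so x = [1; 59, 2].
Convergents (p_i = a_i*p_{i-1} + p_{i-2}, q_i = a_i*q_{i-1} + q_{i-2} with p_{-2}=0, p_{-1}=1, q_{-2}=1, q_{-1}=0), until the denominator exceeds 26:
  i=0: a_0=1, p_0 = 1*1 + 0 = 1, q_0 = 1*0 + 1 = 1.
  i=1: a_1=59, p_1 = 59*1 + 1 = 60, q_1 = 59*1 + 0 = 59.
q_1 = 59 > 26, so the last convergent with denominator <= 26 is p_0/q_0 = 1/1.
The closest fraction with denominator <= 26 is either p_0/q_0 or the intermediate fraction (k*p_0 + p_{-1})/(k*q_0 + q_{-1}) with the largest k >= 1 whose denominator stays <= 26; these approach x as k grows, and every other convergent or intermediate fraction in range is farther away.
Largest k: floor((26 - q_{-1})/q_0) = floor((26 - 0)/1) = 26 (using the seeds p_{-1} = 1, q_{-1} = 0).
That gives (26*1 + 1)/(26*1 + 0) = 27/26.
Compare the errors: |x - 1/1| = |121*1 - 1*119|/(119*1) = 2/119, and |x - 27/26| = |121*26 - 27*119|/(119*26) = 67/3094.
Cross-multiplying, 2*3094 = 6188 < 7973 = 67*119, so 2/119 is smaller: the convergent 1/1 is closer to x than 27/26.

1/1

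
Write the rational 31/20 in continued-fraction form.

[1; 1, 1, 4, 2]

Run the Euclidean algorithm on 31 and 20; the successive quotients are the partial quotients a_0, a_1, ... (each step inverts the fractional part left over by the previous one):
  31 = 1*20 + 11, so a_0 = 1.
  20 = 1*11 + 9, so a_1 = 1.
  11 = 1*9 + 2, so a_2 = 1.
  9 = 4*2 + 1, so a_3 = 4.
  2 = 2*1 + 0, so a_4 = 2.
The remainder reaches 0 after 5 divisions, so the expansion has 5 partial quotients, read off in order.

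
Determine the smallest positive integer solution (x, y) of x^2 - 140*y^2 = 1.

First expand sqrt(140) as a continued fraction. With x_i = (sqrt(140) + m_i)/d_i and (m_0, d_0) = (0, 1): a_0 = floor(sqrt(140)) = 11, since 11^2 = 121 <= 140 < 144 = 12^2.
Iterate m_{i+1} = d_i*a_i - m_i, d_{i+1} = (140 - m_{i+1}^2)/d_i, a_{i+1} = floor((a_0 + m_{i+1})/d_{i+1}):
  m_1 = 1*11 - 0 = 11, d_1 = (140 - 11^2)/1 = 19/1 = 19, a_1 = floor((11 + 11)/19) = 1.
  m_2 = 19*1 - 11 = 8, d_2 = (140 - 8^2)/19 = 76/19 = 4, a_2 = floor((11 + 8)/4) = 4.
  m_3 = 4*4 - 8 = 8, d_3 = (140 - 8^2)/4 = 76/4 = 19, a_3 = floor((11 + 8)/19) = 1.
  m_4 = 19*1 - 8 = 11, d_4 = (140 - 11^2)/19 = 19/19 = 1, a_4 = floor((11 + 11)/1) = 22.
  m_5 = 1*22 - 11 = 11, d_5 = (140 - 11^2)/1 = 19/1 = 19: (m_5, d_5) = (m_1, d_1) = (11, 19), so from here the quotients repeat a_1, ..., a_4; the period length is 4.
So sqrt(140) = [11; (1, 4, 1, 22)] with period length k = 4.
k is even, so the fundamental solution of x^2 - 140y^2 = 1 is (p_{k-1}, q_{k-1}) = (p_3, q_3); compute convergents through index 3.
Convergents (p_i = a_i*p_{i-1} + p_{i-2}, q_i = a_i*q_{i-1} + q_{i-2} with p_{-2}=0, p_{-1}=1, q_{-2}=1, q_{-1}=0):
  i=0: a_0=11, p_0 = 11*1 + 0 = 11, q_0 = 11*0 + 1 = 1.
  i=1: a_1=1, p_1 = 1*11 + 1 = 12, q_1 = 1*1 + 0 = 1.
  i=2: a_2=4, p_2 = 4*12 + 11 = 59, q_2 = 4*1 + 1 = 5.
  i=3: a_3=1, p_3 = 1*59 + 12 = 71, q_3 = 1*5 + 1 = 6.
Check: 71^2 - 140*6^2 = 5041 - 5040 = 1, so (x, y) = (71, 6) solves the equation, and by the theorem it is the least positive solution.

(x, y) = (71, 6)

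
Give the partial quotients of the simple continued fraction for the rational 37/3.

Run the Euclidean algorithm on 37 and 3; the successive quotients are the partial quotients a_0, a_1, ... (each step inverts the fractional part left over by the previous one):
  37 = 12*3 + 1, so a_0 = 12.
  3 = 3*1 + 0, so a_1 = 3.
The remainder reaches 0 after 2 divisions, so the expansion has 2 partial quotients, read off in order.

[12; 3]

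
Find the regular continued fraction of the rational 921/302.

[3; 20, 7, 2]

Run the Euclidean algorithm on 921 and 302; the successive quotients are the partial quotients a_0, a_1, ... (each step inverts the fractional part left over by the previous one):
  921 = 3*302 + 15, so a_0 = 3.
  302 = 20*15 + 2, so a_1 = 20.
  15 = 7*2 + 1, so a_2 = 7.
  2 = 2*1 + 0, so a_3 = 2.
The remainder reaches 0 after 4 divisions, so the expansion has 4 partial quotients, read off in order.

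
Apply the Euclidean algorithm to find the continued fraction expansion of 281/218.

Run the Euclidean algorithm on 281 and 218; the successive quotients are the partial quotients a_0, a_1, ... (each step inverts the fractional part left over by the previous one):
  281 = 1*218 + 63, so a_0 = 1.
  218 = 3*63 + 29, so a_1 = 3.
  63 = 2*29 + 5, so a_2 = 2.
  29 = 5*5 + 4, so a_3 = 5.
  5 = 1*4 + 1, so a_4 = 1.
  4 = 4*1 + 0, so a_5 = 4.
The remainder reaches 0 after 6 divisions, so the expansion has 6 partial quotients, read off in order.

[1; 3, 2, 5, 1, 4]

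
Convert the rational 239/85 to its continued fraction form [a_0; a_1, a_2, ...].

[2; 1, 4, 3, 5]

Run the Euclidean algorithm on 239 and 85; the successive quotients are the partial quotients a_0, a_1, ... (each step inverts the fractional part left over by the previous one):
  239 = 2*85 + 69, so a_0 = 2.
  85 = 1*69 + 16, so a_1 = 1.
  69 = 4*16 + 5, so a_2 = 4.
  16 = 3*5 + 1, so a_3 = 3.
  5 = 5*1 + 0, so a_4 = 5.
The remainder reaches 0 after 5 divisions, so the expansion has 5 partial quotients, read off in order.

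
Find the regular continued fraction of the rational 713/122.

[5; 1, 5, 2, 2, 1, 2]

Run the Euclidean algorithm on 713 and 122; the successive quotients are the partial quotients a_0, a_1, ... (each step inverts the fractional part left over by the previous one):
  713 = 5*122 + 103, so a_0 = 5.
  122 = 1*103 + 19, so a_1 = 1.
  103 = 5*19 + 8, so a_2 = 5.
  19 = 2*8 + 3, so a_3 = 2.
  8 = 2*3 + 2, so a_4 = 2.
  3 = 1*2 + 1, so a_5 = 1.
  2 = 2*1 + 0, so a_6 = 2.
The remainder reaches 0 after 7 divisions, so the expansion has 7 partial quotients, read off in order.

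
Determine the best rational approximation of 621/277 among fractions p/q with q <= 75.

Expand x = 621/277 as a continued fraction with the Euclidean algorithm:
  621 = 2*277 + 67, so a_0 = 2.
  277 = 4*67 + 9, so a_1 = 4.
  67 = 7*9 + 4, so a_2 = 7.
  9 = 2*4 + 1, so a_3 = 2.
  4 = 4*1 + 0, so a_4 = 4.
so x = [2; 4, 7, 2, 4].
Convergents (p_i = a_i*p_{i-1} + p_{i-2}, q_i = a_i*q_{i-1} + q_{i-2} with p_{-2}=0, p_{-1}=1, q_{-2}=1, q_{-1}=0), until the denominator exceeds 75:
  i=0: a_0=2, p_0 = 2*1 + 0 = 2, q_0 = 2*0 + 1 = 1.
  i=1: a_1=4, p_1 = 4*2 + 1 = 9, q_1 = 4*1 + 0 = 4.
  i=2: a_2=7, p_2 = 7*9 + 2 = 65, q_2 = 7*4 + 1 = 29.
  i=3: a_3=2, p_3 = 2*65 + 9 = 139, q_3 = 2*29 + 4 = 62.
  i=4: a_4=4, p_4 = 4*139 + 65 = 621, q_4 = 4*62 + 29 = 277.
q_4 = 277 > 75, so the last convergent with denominator <= 75 is p_3/q_3 = 139/62.
The closest fraction with denominator <= 75 is either p_3/q_3 or the intermediate fraction (k*p_3 + p_2)/(k*q_3 + q_2) with the largest k >= 1 whose denominator stays <= 75; these approach x as k grows, and every other convergent or intermediate fraction in range is farther away.
Largest k: floor((75 - q_2)/q_3) = floor((75 - 29)/62) = 0.
Since k = 0, no intermediate fraction beyond p_3/q_3 has denominator <= 75, so the convergent 139/62 is the closest (its error is |621*62 - 139*277|/(277*62) = 1/17174).

139/62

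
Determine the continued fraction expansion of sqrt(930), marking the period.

Write x_i = (sqrt(930) + m_i)/d_i with (m_0, d_0) = (0, 1). a_0 = floor(sqrt(930)) = 30, since 30^2 = 900 <= 930 < 961 = 31^2.
Iterate m_{i+1} = d_i*a_i - m_i, d_{i+1} = (930 - m_{i+1}^2)/d_i, a_{i+1} = floor((a_0 + m_{i+1})/d_{i+1}):
  m_1 = 1*30 - 0 = 30, d_1 = (930 - 30^2)/1 = 30/1 = 30, a_1 = floor((30 + 30)/30) = 2.
  m_2 = 30*2 - 30 = 30, d_2 = (930 - 30^2)/30 = 30/30 = 1, a_2 = floor((30 + 30)/1) = 60.
  m_3 = 1*60 - 30 = 30, d_3 = (930 - 30^2)/1 = 30/1 = 30: (m_3, d_3) = (m_1, d_1) = (30, 30), so from here the quotients repeat a_1, a_2; the period length is 2.
Hence the expansion of sqrt(930) is a_0 = 30 followed by the repeating block 2, 60 (period 2).

[30; (2, 60)]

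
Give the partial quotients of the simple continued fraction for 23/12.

Run the Euclidean algorithm on 23 and 12; the successive quotients are the partial quotients a_0, a_1, ... (each step inverts the fractional part left over by the previous one):
  23 = 1*12 + 11, so a_0 = 1.
  12 = 1*11 + 1, so a_1 = 1.
  11 = 11*1 + 0, so a_2 = 11.
The remainder reaches 0 after 3 divisions, so the expansion has 3 partial quotients, read off in order.

[1; 1, 11]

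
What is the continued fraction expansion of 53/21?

Run the Euclidean algorithm on 53 and 21; the successive quotients are the partial quotients a_0, a_1, ... (each step inverts the fractional part left over by the previous one):
  53 = 2*21 + 11, so a_0 = 2.
  21 = 1*11 + 10, so a_1 = 1.
  11 = 1*10 + 1, so a_2 = 1.
  10 = 10*1 + 0, so a_3 = 10.
The remainder reaches 0 after 4 divisions, so the expansion has 4 partial quotients, read off in order.

[2; 1, 1, 10]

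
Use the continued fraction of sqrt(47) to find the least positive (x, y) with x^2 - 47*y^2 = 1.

First expand sqrt(47) as a continued fraction. With x_i = (sqrt(47) + m_i)/d_i and (m_0, d_0) = (0, 1): a_0 = floor(sqrt(47)) = 6, since 6^2 = 36 <= 47 < 49 = 7^2.
Iterate m_{i+1} = d_i*a_i - m_i, d_{i+1} = (47 - m_{i+1}^2)/d_i, a_{i+1} = floor((a_0 + m_{i+1})/d_{i+1}):
  m_1 = 1*6 - 0 = 6, d_1 = (47 - 6^2)/1 = 11/1 = 11, a_1 = floor((6 + 6)/11) = 1.
  m_2 = 11*1 - 6 = 5, d_2 = (47 - 5^2)/11 = 22/11 = 2, a_2 = floor((6 + 5)/2) = 5.
  m_3 = 2*5 - 5 = 5, d_3 = (47 - 5^2)/2 = 22/2 = 11, a_3 = floor((6 + 5)/11) = 1.
  m_4 = 11*1 - 5 = 6, d_4 = (47 - 6^2)/11 = 11/11 = 1, a_4 = floor((6 + 6)/1) = 12.
  m_5 = 1*12 - 6 = 6, d_5 = (47 - 6^2)/1 = 11/1 = 11: (m_5, d_5) = (m_1, d_1) = (6, 11), so from here the quotients repeat a_1, ..., a_4; the period length is 4.
So sqrt(47) = [6; (1, 5, 1, 12)] with period length k = 4.
k is even, so the fundamental solution of x^2 - 47y^2 = 1 is (p_{k-1}, q_{k-1}) = (p_3, q_3); compute convergents through index 3.
Convergents (p_i = a_i*p_{i-1} + p_{i-2}, q_i = a_i*q_{i-1} + q_{i-2} with p_{-2}=0, p_{-1}=1, q_{-2}=1, q_{-1}=0):
  i=0: a_0=6, p_0 = 6*1 + 0 = 6, q_0 = 6*0 + 1 = 1.
  i=1: a_1=1, p_1 = 1*6 + 1 = 7, q_1 = 1*1 + 0 = 1.
  i=2: a_2=5, p_2 = 5*7 + 6 = 41, q_2 = 5*1 + 1 = 6.
  i=3: a_3=1, p_3 = 1*41 + 7 = 48, q_3 = 1*6 + 1 = 7.
Check: 48^2 - 47*7^2 = 2304 - 2303 = 1, so (x, y) = (48, 7) solves the equation, and by the theorem it is the least positive solution.

(x, y) = (48, 7)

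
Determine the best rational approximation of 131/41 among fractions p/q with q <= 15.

Expand x = 131/41 as a continued fraction with the Euclidean algorithm:
  131 = 3*41 + 8, so a_0 = 3.
  41 = 5*8 + 1, so a_1 = 5.
  8 = 8*1 + 0, so a_2 = 8.
so x = [3; 5, 8].
Convergents (p_i = a_i*p_{i-1} + p_{i-2}, q_i = a_i*q_{i-1} + q_{i-2} with p_{-2}=0, p_{-1}=1, q_{-2}=1, q_{-1}=0), until the denominator exceeds 15:
  i=0: a_0=3, p_0 = 3*1 + 0 = 3, q_0 = 3*0 + 1 = 1.
  i=1: a_1=5, p_1 = 5*3 + 1 = 16, q_1 = 5*1 + 0 = 5.
  i=2: a_2=8, p_2 = 8*16 + 3 = 131, q_2 = 8*5 + 1 = 41.
q_2 = 41 > 15, so the last convergent with denominator <= 15 is p_1/q_1 = 16/5.
The closest fraction with denominator <= 15 is either p_1/q_1 or the intermediate fraction (k*p_1 + p_0)/(k*q_1 + q_0) with the largest k >= 1 whose denominator stays <= 15; these approach x as k grows, and every other convergent or intermediate fraction in range is farther away.
Largest k: floor((15 - q_0)/q_1) = floor((15 - 1)/5) = 2.
That gives (2*16 + 3)/(2*5 + 1) = 35/11.
Compare the errors: |x - 16/5| = |131*5 - 16*41|/(41*5) = 1/205, and |x - 35/11| = |131*11 - 35*41|/(41*11) = 6/451.
Cross-multiplying, 1*451 = 451 < 1230 = 6*205, so 1/205 is smaller: the convergent 16/5 is closer to x than 35/11.

16/5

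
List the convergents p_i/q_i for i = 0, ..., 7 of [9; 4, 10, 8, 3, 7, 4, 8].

Using the convergent recurrence p_i = a_i*p_{i-1} + p_{i-2}, q_i = a_i*q_{i-1} + q_{i-2} with p_{-2}=0, p_{-1}=1, q_{-2}=1, q_{-1}=0:
  i=0: a_0=9, p_0 = 9*1 + 0 = 9, q_0 = 9*0 + 1 = 1.
  i=1: a_1=4, p_1 = 4*9 + 1 = 37, q_1 = 4*1 + 0 = 4.
  i=2: a_2=10, p_2 = 10*37 + 9 = 379, q_2 = 10*4 + 1 = 41.
  i=3: a_3=8, p_3 = 8*379 + 37 = 3069, q_3 = 8*41 + 4 = 332.
  i=4: a_4=3, p_4 = 3*3069 + 379 = 9586, q_4 = 3*332 + 41 = 1037.
  i=5: a_5=7, p_5 = 7*9586 + 3069 = 70171, q_5 = 7*1037 + 332 = 7591.
  i=6: a_6=4, p_6 = 4*70171 + 9586 = 290270, q_6 = 4*7591 + 1037 = 31401.
  i=7: a_7=8, p_7 = 8*290270 + 70171 = 2392331, q_7 = 8*31401 + 7591 = 258799.

9/1, 37/4, 379/41, 3069/332, 9586/1037, 70171/7591, 290270/31401, 2392331/258799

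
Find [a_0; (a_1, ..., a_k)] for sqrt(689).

Write x_i = (sqrt(689) + m_i)/d_i with (m_0, d_0) = (0, 1). a_0 = floor(sqrt(689)) = 26, since 26^2 = 676 <= 689 < 729 = 27^2.
Iterate m_{i+1} = d_i*a_i - m_i, d_{i+1} = (689 - m_{i+1}^2)/d_i, a_{i+1} = floor((a_0 + m_{i+1})/d_{i+1}):
  m_1 = 1*26 - 0 = 26, d_1 = (689 - 26^2)/1 = 13/1 = 13, a_1 = floor((26 + 26)/13) = 4.
  m_2 = 13*4 - 26 = 26, d_2 = (689 - 26^2)/13 = 13/13 = 1, a_2 = floor((26 + 26)/1) = 52.
  m_3 = 1*52 - 26 = 26, d_3 = (689 - 26^2)/1 = 13/1 = 13: (m_3, d_3) = (m_1, d_1) = (26, 13), so from here the quotients repeat a_1, a_2; the period length is 2.
Hence the expansion of sqrt(689) is a_0 = 26 followed by the repeating block 4, 52 (period 2).

[26; (4, 52)]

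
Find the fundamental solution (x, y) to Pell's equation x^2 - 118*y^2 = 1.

(x, y) = (306917, 28254)

First expand sqrt(118) as a continued fraction. With x_i = (sqrt(118) + m_i)/d_i and (m_0, d_0) = (0, 1): a_0 = floor(sqrt(118)) = 10, since 10^2 = 100 <= 118 < 121 = 11^2.
Iterate m_{i+1} = d_i*a_i - m_i, d_{i+1} = (118 - m_{i+1}^2)/d_i, a_{i+1} = floor((a_0 + m_{i+1})/d_{i+1}):
  m_1 = 1*10 - 0 = 10, d_1 = (118 - 10^2)/1 = 18/1 = 18, a_1 = floor((10 + 10)/18) = 1.
  m_2 = 18*1 - 10 = 8, d_2 = (118 - 8^2)/18 = 54/18 = 3, a_2 = floor((10 + 8)/3) = 6.
  m_3 = 3*6 - 8 = 10, d_3 = (118 - 10^2)/3 = 18/3 = 6, a_3 = floor((10 + 10)/6) = 3.
  m_4 = 6*3 - 10 = 8, d_4 = (118 - 8^2)/6 = 54/6 = 9, a_4 = floor((10 + 8)/9) = 2.
  m_5 = 9*2 - 8 = 10, d_5 = (118 - 10^2)/9 = 18/9 = 2, a_5 = floor((10 + 10)/2) = 10.
  m_6 = 2*10 - 10 = 10, d_6 = (118 - 10^2)/2 = 18/2 = 9, a_6 = floor((10 + 10)/9) = 2.
  m_7 = 9*2 - 10 = 8, d_7 = (118 - 8^2)/9 = 54/9 = 6, a_7 = floor((10 + 8)/6) = 3.
  m_8 = 6*3 - 8 = 10, d_8 = (118 - 10^2)/6 = 18/6 = 3, a_8 = floor((10 + 10)/3) = 6.
  m_9 = 3*6 - 10 = 8, d_9 = (118 - 8^2)/3 = 54/3 = 18, a_9 = floor((10 + 8)/18) = 1.
  m_10 = 18*1 - 8 = 10, d_10 = (118 - 10^2)/18 = 18/18 = 1, a_10 = floor((10 + 10)/1) = 20.
  m_11 = 1*20 - 10 = 10, d_11 = (118 - 10^2)/1 = 18/1 = 18: (m_11, d_11) = (m_1, d_1) = (10, 18), so from here the quotients repeat a_1, ..., a_10; the period length is 10.
So sqrt(118) = [10; (1, 6, 3, 2, 10, 2, 3, 6, 1, 20)] with period length k = 10.
k is even, so the fundamental solution of x^2 - 118y^2 = 1 is (p_{k-1}, q_{k-1}) = (p_9, q_9); compute convergents through index 9.
Convergents (p_i = a_i*p_{i-1} + p_{i-2}, q_i = a_i*q_{i-1} + q_{i-2} with p_{-2}=0, p_{-1}=1, q_{-2}=1, q_{-1}=0):
  i=0: a_0=10, p_0 = 10*1 + 0 = 10, q_0 = 10*0 + 1 = 1.
  i=1: a_1=1, p_1 = 1*10 + 1 = 11, q_1 = 1*1 + 0 = 1.
  i=2: a_2=6, p_2 = 6*11 + 10 = 76, q_2 = 6*1 + 1 = 7.
  i=3: a_3=3, p_3 = 3*76 + 11 = 239, q_3 = 3*7 + 1 = 22.
  i=4: a_4=2, p_4 = 2*239 + 76 = 554, q_4 = 2*22 + 7 = 51.
  i=5: a_5=10, p_5 = 10*554 + 239 = 5779, q_5 = 10*51 + 22 = 532.
  i=6: a_6=2, p_6 = 2*5779 + 554 = 12112, q_6 = 2*532 + 51 = 1115.
  i=7: a_7=3, p_7 = 3*12112 + 5779 = 42115, q_7 = 3*1115 + 532 = 3877.
  i=8: a_8=6, p_8 = 6*42115 + 12112 = 264802, q_8 = 6*3877 + 1115 = 24377.
  i=9: a_9=1, p_9 = 1*264802 + 42115 = 306917, q_9 = 1*24377 + 3877 = 28254.
Check: 306917^2 - 118*28254^2 = 94198044889 - 94198044888 = 1, so (x, y) = (306917, 28254) solves the equation, and by the theorem it is the least positive solution.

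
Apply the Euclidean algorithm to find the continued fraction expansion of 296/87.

[3; 2, 2, 17]

Run the Euclidean algorithm on 296 and 87; the successive quotients are the partial quotients a_0, a_1, ... (each step inverts the fractional part left over by the previous one):
  296 = 3*87 + 35, so a_0 = 3.
  87 = 2*35 + 17, so a_1 = 2.
  35 = 2*17 + 1, so a_2 = 2.
  17 = 17*1 + 0, so a_3 = 17.
The remainder reaches 0 after 4 divisions, so the expansion has 4 partial quotients, read off in order.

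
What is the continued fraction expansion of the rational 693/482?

[1; 2, 3, 1, 1, 14, 2]

Run the Euclidean algorithm on 693 and 482; the successive quotients are the partial quotients a_0, a_1, ... (each step inverts the fractional part left over by the previous one):
  693 = 1*482 + 211, so a_0 = 1.
  482 = 2*211 + 60, so a_1 = 2.
  211 = 3*60 + 31, so a_2 = 3.
  60 = 1*31 + 29, so a_3 = 1.
  31 = 1*29 + 2, so a_4 = 1.
  29 = 14*2 + 1, so a_5 = 14.
  2 = 2*1 + 0, so a_6 = 2.
The remainder reaches 0 after 7 divisions, so the expansion has 7 partial quotients, read off in order.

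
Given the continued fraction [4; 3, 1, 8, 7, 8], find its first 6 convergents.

Using the convergent recurrence p_i = a_i*p_{i-1} + p_{i-2}, q_i = a_i*q_{i-1} + q_{i-2} with p_{-2}=0, p_{-1}=1, q_{-2}=1, q_{-1}=0:
  i=0: a_0=4, p_0 = 4*1 + 0 = 4, q_0 = 4*0 + 1 = 1.
  i=1: a_1=3, p_1 = 3*4 + 1 = 13, q_1 = 3*1 + 0 = 3.
  i=2: a_2=1, p_2 = 1*13 + 4 = 17, q_2 = 1*3 + 1 = 4.
  i=3: a_3=8, p_3 = 8*17 + 13 = 149, q_3 = 8*4 + 3 = 35.
  i=4: a_4=7, p_4 = 7*149 + 17 = 1060, q_4 = 7*35 + 4 = 249.
  i=5: a_5=8, p_5 = 8*1060 + 149 = 8629, q_5 = 8*249 + 35 = 2027.

4/1, 13/3, 17/4, 149/35, 1060/249, 8629/2027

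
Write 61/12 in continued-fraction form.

[5; 12]

Run the Euclidean algorithm on 61 and 12; the successive quotients are the partial quotients a_0, a_1, ... (each step inverts the fractional part left over by the previous one):
  61 = 5*12 + 1, so a_0 = 5.
  12 = 12*1 + 0, so a_1 = 12.
The remainder reaches 0 after 2 divisions, so the expansion has 2 partial quotients, read off in order.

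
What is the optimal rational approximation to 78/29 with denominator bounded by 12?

27/10

Expand x = 78/29 as a continued fraction with the Euclidean algorithm:
  78 = 2*29 + 20, so a_0 = 2.
  29 = 1*20 + 9, so a_1 = 1.
  20 = 2*9 + 2, so a_2 = 2.
  9 = 4*2 + 1, so a_3 = 4.
  2 = 2*1 + 0, so a_4 = 2.
so x = [2; 1, 2, 4, 2].
Convergents (p_i = a_i*p_{i-1} + p_{i-2}, q_i = a_i*q_{i-1} + q_{i-2} with p_{-2}=0, p_{-1}=1, q_{-2}=1, q_{-1}=0), until the denominator exceeds 12:
  i=0: a_0=2, p_0 = 2*1 + 0 = 2, q_0 = 2*0 + 1 = 1.
  i=1: a_1=1, p_1 = 1*2 + 1 = 3, q_1 = 1*1 + 0 = 1.
  i=2: a_2=2, p_2 = 2*3 + 2 = 8, q_2 = 2*1 + 1 = 3.
  i=3: a_3=4, p_3 = 4*8 + 3 = 35, q_3 = 4*3 + 1 = 13.
q_3 = 13 > 12, so the last convergent with denominator <= 12 is p_2/q_2 = 8/3.
The closest fraction with denominator <= 12 is either p_2/q_2 or the intermediate fraction (k*p_2 + p_1)/(k*q_2 + q_1) with the largest k >= 1 whose denominator stays <= 12; these approach x as k grows, and every other convergent or intermediate fraction in range is farther away.
Largest k: floor((12 - q_1)/q_2) = floor((12 - 1)/3) = 3.
That gives (3*8 + 3)/(3*3 + 1) = 27/10.
Compare the errors: |x - 8/3| = |78*3 - 8*29|/(29*3) = 2/87, and |x - 27/10| = |78*10 - 27*29|/(29*10) = 3/290.
Cross-multiplying, 3*87 = 261 < 580 = 2*290, so 3/290 is smaller: the intermediate fraction 27/10 is closer to x than 8/3.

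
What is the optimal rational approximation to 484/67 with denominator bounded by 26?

65/9

Expand x = 484/67 as a continued fraction with the Euclidean algorithm:
  484 = 7*67 + 15, so a_0 = 7.
  67 = 4*15 + 7, so a_1 = 4.
  15 = 2*7 + 1, so a_2 = 2.
  7 = 7*1 + 0, so a_3 = 7.
so x = [7; 4, 2, 7].
Convergents (p_i = a_i*p_{i-1} + p_{i-2}, q_i = a_i*q_{i-1} + q_{i-2} with p_{-2}=0, p_{-1}=1, q_{-2}=1, q_{-1}=0), until the denominator exceeds 26:
  i=0: a_0=7, p_0 = 7*1 + 0 = 7, q_0 = 7*0 + 1 = 1.
  i=1: a_1=4, p_1 = 4*7 + 1 = 29, q_1 = 4*1 + 0 = 4.
  i=2: a_2=2, p_2 = 2*29 + 7 = 65, q_2 = 2*4 + 1 = 9.
  i=3: a_3=7, p_3 = 7*65 + 29 = 484, q_3 = 7*9 + 4 = 67.
q_3 = 67 > 26, so the last convergent with denominator <= 26 is p_2/q_2 = 65/9.
The closest fraction with denominator <= 26 is either p_2/q_2 or the intermediate fraction (k*p_2 + p_1)/(k*q_2 + q_1) with the largest k >= 1 whose denominator stays <= 26; these approach x as k grows, and every other convergent or intermediate fraction in range is farther away.
Largest k: floor((26 - q_1)/q_2) = floor((26 - 4)/9) = 2.
That gives (2*65 + 29)/(2*9 + 4) = 159/22.
Compare the errors: |x - 65/9| = |484*9 - 65*67|/(67*9) = 1/603, and |x - 159/22| = |484*22 - 159*67|/(67*22) = 5/1474.
Cross-multiplying, 1*1474 = 1474 < 3015 = 5*603, so 1/603 is smaller: the convergent 65/9 is closer to x than 159/22.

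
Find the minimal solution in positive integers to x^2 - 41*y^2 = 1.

First expand sqrt(41) as a continued fraction. With x_i = (sqrt(41) + m_i)/d_i and (m_0, d_0) = (0, 1): a_0 = floor(sqrt(41)) = 6, since 6^2 = 36 <= 41 < 49 = 7^2.
Iterate m_{i+1} = d_i*a_i - m_i, d_{i+1} = (41 - m_{i+1}^2)/d_i, a_{i+1} = floor((a_0 + m_{i+1})/d_{i+1}):
  m_1 = 1*6 - 0 = 6, d_1 = (41 - 6^2)/1 = 5/1 = 5, a_1 = floor((6 + 6)/5) = 2.
  m_2 = 5*2 - 6 = 4, d_2 = (41 - 4^2)/5 = 25/5 = 5, a_2 = floor((6 + 4)/5) = 2.
  m_3 = 5*2 - 4 = 6, d_3 = (41 - 6^2)/5 = 5/5 = 1, a_3 = floor((6 + 6)/1) = 12.
  m_4 = 1*12 - 6 = 6, d_4 = (41 - 6^2)/1 = 5/1 = 5: (m_4, d_4) = (m_1, d_1) = (6, 5), so from here the quotients repeat a_1, ..., a_3; the period length is 3.
So sqrt(41) = [6; (2, 2, 12)] with period length k = 3.
k is odd, so (p_{k-1}, q_{k-1}) only solves x^2 - 41y^2 = -1 and the fundamental solution of x^2 - 41y^2 = 1 is (p_{2k-1}, q_{2k-1}) = (p_5, q_5); compute convergents through index 5, running through the period twice.
Convergents (p_i = a_i*p_{i-1} + p_{i-2}, q_i = a_i*q_{i-1} + q_{i-2} with p_{-2}=0, p_{-1}=1, q_{-2}=1, q_{-1}=0):
  i=0: a_0=6, p_0 = 6*1 + 0 = 6, q_0 = 6*0 + 1 = 1.
  i=1: a_1=2, p_1 = 2*6 + 1 = 13, q_1 = 2*1 + 0 = 2.
  i=2: a_2=2, p_2 = 2*13 + 6 = 32, q_2 = 2*2 + 1 = 5.
  i=3: a_3=12, p_3 = 12*32 + 13 = 397, q_3 = 12*5 + 2 = 62.
  i=4: a_4=2, p_4 = 2*397 + 32 = 826, q_4 = 2*62 + 5 = 129.
  i=5: a_5=2, p_5 = 2*826 + 397 = 2049, q_5 = 2*129 + 62 = 320.
Indeed p_2^2 - 41*q_2^2 = 1024 - 1025 = -1, not +1.
Check: 2049^2 - 41*320^2 = 4198401 - 4198400 = 1, so (x, y) = (2049, 320) solves the equation, and by the theorem it is the least positive solution.

(x, y) = (2049, 320)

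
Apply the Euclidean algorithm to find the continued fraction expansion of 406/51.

Run the Euclidean algorithm on 406 and 51; the successive quotients are the partial quotients a_0, a_1, ... (each step inverts the fractional part left over by the previous one):
  406 = 7*51 + 49, so a_0 = 7.
  51 = 1*49 + 2, so a_1 = 1.
  49 = 24*2 + 1, so a_2 = 24.
  2 = 2*1 + 0, so a_3 = 2.
The remainder reaches 0 after 4 divisions, so the expansion has 4 partial quotients, read off in order.

[7; 1, 24, 2]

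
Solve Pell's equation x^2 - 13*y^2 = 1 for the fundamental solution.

First expand sqrt(13) as a continued fraction. With x_i = (sqrt(13) + m_i)/d_i and (m_0, d_0) = (0, 1): a_0 = floor(sqrt(13)) = 3, since 3^2 = 9 <= 13 < 16 = 4^2.
Iterate m_{i+1} = d_i*a_i - m_i, d_{i+1} = (13 - m_{i+1}^2)/d_i, a_{i+1} = floor((a_0 + m_{i+1})/d_{i+1}):
  m_1 = 1*3 - 0 = 3, d_1 = (13 - 3^2)/1 = 4/1 = 4, a_1 = floor((3 + 3)/4) = 1.
  m_2 = 4*1 - 3 = 1, d_2 = (13 - 1^2)/4 = 12/4 = 3, a_2 = floor((3 + 1)/3) = 1.
  m_3 = 3*1 - 1 = 2, d_3 = (13 - 2^2)/3 = 9/3 = 3, a_3 = floor((3 + 2)/3) = 1.
  m_4 = 3*1 - 2 = 1, d_4 = (13 - 1^2)/3 = 12/3 = 4, a_4 = floor((3 + 1)/4) = 1.
  m_5 = 4*1 - 1 = 3, d_5 = (13 - 3^2)/4 = 4/4 = 1, a_5 = floor((3 + 3)/1) = 6.
  m_6 = 1*6 - 3 = 3, d_6 = (13 - 3^2)/1 = 4/1 = 4: (m_6, d_6) = (m_1, d_1) = (3, 4), so from here the quotients repeat a_1, ..., a_5; the period length is 5.
So sqrt(13) = [3; (1, 1, 1, 1, 6)] with period length k = 5.
k is odd, so (p_{k-1}, q_{k-1}) only solves x^2 - 13y^2 = -1 and the fundamental solution of x^2 - 13y^2 = 1 is (p_{2k-1}, q_{2k-1}) = (p_9, q_9); compute convergents through index 9, running through the period twice.
Convergents (p_i = a_i*p_{i-1} + p_{i-2}, q_i = a_i*q_{i-1} + q_{i-2} with p_{-2}=0, p_{-1}=1, q_{-2}=1, q_{-1}=0):
  i=0: a_0=3, p_0 = 3*1 + 0 = 3, q_0 = 3*0 + 1 = 1.
  i=1: a_1=1, p_1 = 1*3 + 1 = 4, q_1 = 1*1 + 0 = 1.
  i=2: a_2=1, p_2 = 1*4 + 3 = 7, q_2 = 1*1 + 1 = 2.
  i=3: a_3=1, p_3 = 1*7 + 4 = 11, q_3 = 1*2 + 1 = 3.
  i=4: a_4=1, p_4 = 1*11 + 7 = 18, q_4 = 1*3 + 2 = 5.
  i=5: a_5=6, p_5 = 6*18 + 11 = 119, q_5 = 6*5 + 3 = 33.
  i=6: a_6=1, p_6 = 1*119 + 18 = 137, q_6 = 1*33 + 5 = 38.
  i=7: a_7=1, p_7 = 1*137 + 119 = 256, q_7 = 1*38 + 33 = 71.
  i=8: a_8=1, p_8 = 1*256 + 137 = 393, q_8 = 1*71 + 38 = 109.
  i=9: a_9=1, p_9 = 1*393 + 256 = 649, q_9 = 1*109 + 71 = 180.
Indeed p_4^2 - 13*q_4^2 = 324 - 325 = -1, not +1.
Check: 649^2 - 13*180^2 = 421201 - 421200 = 1, so (x, y) = (649, 180) solves the equation, and by the theorem it is the least positive solution.

(x, y) = (649, 180)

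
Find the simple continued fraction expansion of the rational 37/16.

Run the Euclidean algorithm on 37 and 16; the successive quotients are the partial quotients a_0, a_1, ... (each step inverts the fractional part left over by the previous one):
  37 = 2*16 + 5, so a_0 = 2.
  16 = 3*5 + 1, so a_1 = 3.
  5 = 5*1 + 0, so a_2 = 5.
The remainder reaches 0 after 3 divisions, so the expansion has 3 partial quotients, read off in order.

[2; 3, 5]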